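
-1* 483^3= -112678587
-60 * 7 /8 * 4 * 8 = -1680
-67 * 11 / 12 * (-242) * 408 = 6064036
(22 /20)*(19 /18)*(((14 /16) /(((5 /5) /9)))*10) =1463 /16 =91.44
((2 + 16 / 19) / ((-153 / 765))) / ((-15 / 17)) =306 / 19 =16.11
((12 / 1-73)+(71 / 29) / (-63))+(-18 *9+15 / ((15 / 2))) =-221.04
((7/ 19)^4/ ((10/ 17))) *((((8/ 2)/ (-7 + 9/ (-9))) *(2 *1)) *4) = -81634/ 651605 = -0.13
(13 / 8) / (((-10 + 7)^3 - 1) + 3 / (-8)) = -13 / 227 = -0.06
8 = 8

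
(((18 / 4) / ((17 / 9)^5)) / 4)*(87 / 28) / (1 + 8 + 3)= 15411789 / 1272191872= 0.01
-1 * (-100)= 100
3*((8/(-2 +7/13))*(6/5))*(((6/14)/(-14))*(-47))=-131976/4655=-28.35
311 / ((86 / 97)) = 30167 / 86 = 350.78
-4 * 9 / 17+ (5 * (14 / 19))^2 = 70304 / 6137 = 11.46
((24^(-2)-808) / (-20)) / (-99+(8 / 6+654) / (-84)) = -3257849 / 8612480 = -0.38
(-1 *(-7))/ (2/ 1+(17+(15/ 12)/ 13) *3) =364/ 2771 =0.13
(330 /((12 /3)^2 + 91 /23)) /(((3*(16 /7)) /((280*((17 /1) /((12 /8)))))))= 619850 /81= 7652.47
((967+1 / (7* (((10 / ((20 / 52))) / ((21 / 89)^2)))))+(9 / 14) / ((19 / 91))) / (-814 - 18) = -237243431 / 203474648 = -1.17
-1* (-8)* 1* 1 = 8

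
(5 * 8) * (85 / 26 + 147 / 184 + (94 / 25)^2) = 27217587 / 37375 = 728.23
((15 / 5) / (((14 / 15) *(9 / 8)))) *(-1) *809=-16180 / 7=-2311.43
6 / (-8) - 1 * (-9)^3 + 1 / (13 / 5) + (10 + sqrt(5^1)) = 740.87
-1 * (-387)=387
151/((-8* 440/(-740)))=31.74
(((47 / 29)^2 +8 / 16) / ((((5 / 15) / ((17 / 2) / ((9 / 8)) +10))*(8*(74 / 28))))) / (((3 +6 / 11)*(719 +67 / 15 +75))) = 7616785 / 2768541724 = 0.00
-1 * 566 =-566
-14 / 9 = -1.56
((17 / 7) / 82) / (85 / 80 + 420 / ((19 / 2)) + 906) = 152 / 4882157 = 0.00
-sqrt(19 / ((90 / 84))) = -sqrt(3990) / 15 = -4.21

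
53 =53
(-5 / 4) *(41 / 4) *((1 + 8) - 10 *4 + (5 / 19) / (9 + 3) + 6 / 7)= 385.92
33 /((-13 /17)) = -561 /13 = -43.15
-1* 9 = -9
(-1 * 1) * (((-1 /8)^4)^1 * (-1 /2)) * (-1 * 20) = -5 /2048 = -0.00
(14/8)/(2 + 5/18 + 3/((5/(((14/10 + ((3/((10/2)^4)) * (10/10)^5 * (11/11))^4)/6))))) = 48065185546875/66406250001458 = 0.72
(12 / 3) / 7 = 4 / 7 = 0.57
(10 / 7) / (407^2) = 10 / 1159543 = 0.00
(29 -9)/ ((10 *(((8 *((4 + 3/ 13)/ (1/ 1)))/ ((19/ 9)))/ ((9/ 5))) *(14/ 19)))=4693/ 15400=0.30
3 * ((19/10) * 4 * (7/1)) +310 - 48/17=39676/85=466.78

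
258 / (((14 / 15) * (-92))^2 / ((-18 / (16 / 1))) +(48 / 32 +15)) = -1044900 / 26476279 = -0.04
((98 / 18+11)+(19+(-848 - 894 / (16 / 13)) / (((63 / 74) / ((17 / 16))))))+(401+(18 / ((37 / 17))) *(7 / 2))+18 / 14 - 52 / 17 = -3807305627 / 2536128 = -1501.23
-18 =-18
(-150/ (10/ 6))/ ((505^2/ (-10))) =36/ 10201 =0.00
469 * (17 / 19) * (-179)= -1427167 / 19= -75114.05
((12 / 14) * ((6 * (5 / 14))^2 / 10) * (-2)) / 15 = -18 / 343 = -0.05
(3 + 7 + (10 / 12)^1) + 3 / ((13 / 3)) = 899 / 78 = 11.53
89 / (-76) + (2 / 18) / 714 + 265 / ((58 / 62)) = 1997712769 / 7081452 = 282.10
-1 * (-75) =75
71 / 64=1.11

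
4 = 4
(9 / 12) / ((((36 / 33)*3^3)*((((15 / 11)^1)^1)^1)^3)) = 14641 / 1458000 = 0.01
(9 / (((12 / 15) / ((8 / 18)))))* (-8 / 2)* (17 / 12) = -85 / 3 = -28.33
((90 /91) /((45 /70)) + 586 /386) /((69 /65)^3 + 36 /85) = 2754129625 /1459456929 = 1.89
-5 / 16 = -0.31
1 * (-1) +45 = 44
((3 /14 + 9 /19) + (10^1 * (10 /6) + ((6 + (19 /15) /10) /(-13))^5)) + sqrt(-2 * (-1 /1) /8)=17.83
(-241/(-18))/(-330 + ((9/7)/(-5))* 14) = -1205/30024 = -0.04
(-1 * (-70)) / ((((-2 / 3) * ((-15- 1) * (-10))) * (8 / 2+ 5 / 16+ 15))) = -7 / 206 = -0.03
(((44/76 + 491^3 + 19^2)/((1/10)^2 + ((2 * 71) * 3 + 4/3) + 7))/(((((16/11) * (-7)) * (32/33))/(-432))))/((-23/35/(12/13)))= -1907563321533375/113884822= -16749934.61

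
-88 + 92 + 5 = 9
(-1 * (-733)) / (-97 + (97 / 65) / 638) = -30397510 / 4022493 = -7.56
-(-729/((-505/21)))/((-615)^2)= -1701/21222625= -0.00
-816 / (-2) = 408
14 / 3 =4.67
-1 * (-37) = 37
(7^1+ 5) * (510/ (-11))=-6120/ 11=-556.36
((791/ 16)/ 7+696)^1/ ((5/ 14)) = 78743/ 40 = 1968.58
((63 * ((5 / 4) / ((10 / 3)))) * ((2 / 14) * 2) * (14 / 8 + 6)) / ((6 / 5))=1395 / 32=43.59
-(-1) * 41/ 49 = 41/ 49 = 0.84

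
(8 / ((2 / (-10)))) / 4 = -10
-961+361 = -600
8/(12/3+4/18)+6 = 150/19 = 7.89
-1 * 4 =-4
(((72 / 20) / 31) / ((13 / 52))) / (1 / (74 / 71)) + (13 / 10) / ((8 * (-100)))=8496187 / 17608000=0.48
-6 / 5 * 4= -24 / 5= -4.80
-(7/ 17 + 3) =-58/ 17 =-3.41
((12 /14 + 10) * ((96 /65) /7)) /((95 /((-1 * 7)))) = -384 /2275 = -0.17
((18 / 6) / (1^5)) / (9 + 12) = 1 / 7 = 0.14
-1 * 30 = -30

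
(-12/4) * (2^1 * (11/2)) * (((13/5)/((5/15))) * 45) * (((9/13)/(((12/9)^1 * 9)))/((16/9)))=-24057/64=-375.89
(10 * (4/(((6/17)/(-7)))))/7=-340/3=-113.33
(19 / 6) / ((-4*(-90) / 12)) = 19 / 180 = 0.11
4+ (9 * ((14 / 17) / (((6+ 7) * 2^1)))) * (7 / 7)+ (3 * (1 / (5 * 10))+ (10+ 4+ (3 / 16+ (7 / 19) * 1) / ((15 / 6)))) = 18.57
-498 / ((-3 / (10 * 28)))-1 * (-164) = 46644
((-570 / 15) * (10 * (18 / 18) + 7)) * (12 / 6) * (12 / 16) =-969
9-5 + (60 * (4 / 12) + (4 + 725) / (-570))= 4317 / 190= 22.72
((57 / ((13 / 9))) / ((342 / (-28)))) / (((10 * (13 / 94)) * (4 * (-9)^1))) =329 / 5070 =0.06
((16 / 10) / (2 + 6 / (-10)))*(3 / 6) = 4 / 7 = 0.57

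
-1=-1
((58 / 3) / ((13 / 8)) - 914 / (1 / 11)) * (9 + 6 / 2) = -1566568 / 13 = -120505.23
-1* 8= -8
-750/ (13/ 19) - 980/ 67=-967490/ 871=-1110.78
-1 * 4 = -4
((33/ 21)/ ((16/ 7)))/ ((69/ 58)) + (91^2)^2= 37853378791/ 552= 68574961.58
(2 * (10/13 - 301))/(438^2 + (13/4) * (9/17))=-176936/56530539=-0.00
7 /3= 2.33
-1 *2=-2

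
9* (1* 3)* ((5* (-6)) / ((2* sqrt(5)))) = -81* sqrt(5) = -181.12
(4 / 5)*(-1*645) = -516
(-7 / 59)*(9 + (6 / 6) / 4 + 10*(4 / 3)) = -1897 / 708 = -2.68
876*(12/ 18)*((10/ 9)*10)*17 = 992800/ 9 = 110311.11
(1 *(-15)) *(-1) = 15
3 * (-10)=-30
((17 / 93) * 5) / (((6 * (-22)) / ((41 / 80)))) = -697 / 196416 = -0.00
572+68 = 640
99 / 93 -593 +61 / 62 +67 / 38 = -347032 / 589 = -589.19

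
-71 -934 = -1005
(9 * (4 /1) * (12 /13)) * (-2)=-864 /13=-66.46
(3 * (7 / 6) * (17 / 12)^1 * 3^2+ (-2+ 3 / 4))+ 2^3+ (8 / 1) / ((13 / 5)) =5663 / 104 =54.45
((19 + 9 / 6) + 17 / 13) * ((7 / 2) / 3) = 1323 / 52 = 25.44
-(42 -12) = -30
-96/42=-16/7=-2.29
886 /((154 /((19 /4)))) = 8417 /308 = 27.33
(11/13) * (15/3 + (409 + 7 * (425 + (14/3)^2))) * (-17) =-50942.32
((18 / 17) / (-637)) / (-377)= 18 / 4082533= 0.00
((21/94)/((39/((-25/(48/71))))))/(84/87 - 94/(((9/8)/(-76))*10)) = -5404875/16227456128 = -0.00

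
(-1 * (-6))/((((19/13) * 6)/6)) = 78/19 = 4.11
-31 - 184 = -215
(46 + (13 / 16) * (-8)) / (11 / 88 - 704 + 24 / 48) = -0.06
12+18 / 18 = 13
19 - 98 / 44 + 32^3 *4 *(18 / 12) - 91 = 196533.77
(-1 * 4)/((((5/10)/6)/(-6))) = 288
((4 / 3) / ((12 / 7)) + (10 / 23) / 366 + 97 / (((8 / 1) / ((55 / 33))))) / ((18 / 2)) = 2120053 / 909144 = 2.33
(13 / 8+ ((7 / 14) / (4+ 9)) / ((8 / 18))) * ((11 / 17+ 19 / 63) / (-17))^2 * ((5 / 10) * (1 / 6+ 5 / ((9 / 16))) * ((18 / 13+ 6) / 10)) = 14974937792 / 840339442215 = 0.02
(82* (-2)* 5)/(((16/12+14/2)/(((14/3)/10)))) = -1148/25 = -45.92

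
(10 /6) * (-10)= -50 /3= -16.67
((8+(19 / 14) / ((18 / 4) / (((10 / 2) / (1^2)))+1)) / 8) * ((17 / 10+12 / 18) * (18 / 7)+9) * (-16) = -64416 / 245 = -262.92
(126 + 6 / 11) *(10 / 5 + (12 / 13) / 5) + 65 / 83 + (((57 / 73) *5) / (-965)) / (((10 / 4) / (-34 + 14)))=231827559563 / 836111705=277.27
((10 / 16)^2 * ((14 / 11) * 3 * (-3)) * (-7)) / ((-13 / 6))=-33075 / 2288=-14.46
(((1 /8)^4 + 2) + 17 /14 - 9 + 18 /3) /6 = 6151 /172032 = 0.04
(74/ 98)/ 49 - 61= -146424/ 2401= -60.98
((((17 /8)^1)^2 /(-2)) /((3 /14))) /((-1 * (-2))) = -2023 /384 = -5.27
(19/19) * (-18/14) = -9/7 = -1.29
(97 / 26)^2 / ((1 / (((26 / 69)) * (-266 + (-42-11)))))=-3001471 / 1794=-1673.06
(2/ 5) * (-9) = -18/ 5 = -3.60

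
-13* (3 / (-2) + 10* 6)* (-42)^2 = -1341522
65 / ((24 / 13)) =845 / 24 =35.21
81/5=16.20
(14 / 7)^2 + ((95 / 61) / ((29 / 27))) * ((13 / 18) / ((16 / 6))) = 124331 / 28304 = 4.39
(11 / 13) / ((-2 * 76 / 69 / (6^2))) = -13.83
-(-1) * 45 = 45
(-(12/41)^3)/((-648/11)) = 88/206763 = 0.00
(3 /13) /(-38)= -3 /494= -0.01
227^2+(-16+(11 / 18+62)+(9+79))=929945 / 18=51663.61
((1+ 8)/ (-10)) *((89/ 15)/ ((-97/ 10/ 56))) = 14952/ 485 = 30.83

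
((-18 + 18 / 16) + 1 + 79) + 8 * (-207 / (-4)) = 3817 / 8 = 477.12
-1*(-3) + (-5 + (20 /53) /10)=-104 /53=-1.96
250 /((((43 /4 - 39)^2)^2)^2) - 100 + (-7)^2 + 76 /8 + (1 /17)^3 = -10840523976347072440417 /261218726394986018146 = -41.50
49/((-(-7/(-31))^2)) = -961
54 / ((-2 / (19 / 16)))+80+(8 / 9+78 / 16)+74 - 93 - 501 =-466.30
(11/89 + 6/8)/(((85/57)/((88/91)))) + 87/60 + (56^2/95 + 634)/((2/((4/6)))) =224.35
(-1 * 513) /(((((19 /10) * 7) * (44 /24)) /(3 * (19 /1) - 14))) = -69660 /77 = -904.68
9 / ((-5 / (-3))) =27 / 5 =5.40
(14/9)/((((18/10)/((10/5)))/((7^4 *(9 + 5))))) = 58098.27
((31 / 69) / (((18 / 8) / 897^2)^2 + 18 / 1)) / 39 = 13258525904 / 20716660572201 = 0.00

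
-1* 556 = -556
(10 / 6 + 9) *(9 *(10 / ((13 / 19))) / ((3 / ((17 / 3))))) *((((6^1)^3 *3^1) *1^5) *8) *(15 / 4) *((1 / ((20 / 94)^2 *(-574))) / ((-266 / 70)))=1946747520 / 3731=521776.34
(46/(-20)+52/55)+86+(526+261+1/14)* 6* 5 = 18246527/770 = 23696.79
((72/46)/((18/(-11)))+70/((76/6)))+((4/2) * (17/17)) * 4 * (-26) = -88899/437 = -203.43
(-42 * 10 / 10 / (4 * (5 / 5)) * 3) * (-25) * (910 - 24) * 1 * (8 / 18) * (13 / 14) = 287950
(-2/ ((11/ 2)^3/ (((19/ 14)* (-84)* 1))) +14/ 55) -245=-1619661/ 6655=-243.38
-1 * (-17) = 17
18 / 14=9 / 7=1.29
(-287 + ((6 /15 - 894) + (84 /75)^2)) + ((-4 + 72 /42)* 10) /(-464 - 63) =-2719028699 /2305625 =-1179.30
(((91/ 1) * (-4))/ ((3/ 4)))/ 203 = -208/ 87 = -2.39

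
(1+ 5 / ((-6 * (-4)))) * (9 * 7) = 609 / 8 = 76.12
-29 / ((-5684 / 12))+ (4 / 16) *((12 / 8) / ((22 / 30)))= 2469 / 4312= 0.57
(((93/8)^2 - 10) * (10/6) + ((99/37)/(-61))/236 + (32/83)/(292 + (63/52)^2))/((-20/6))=-351220204087947181/5613178051246720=-62.57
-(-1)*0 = 0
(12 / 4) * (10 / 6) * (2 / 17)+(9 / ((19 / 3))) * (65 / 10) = 6347 / 646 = 9.83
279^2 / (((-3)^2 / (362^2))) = 1133399556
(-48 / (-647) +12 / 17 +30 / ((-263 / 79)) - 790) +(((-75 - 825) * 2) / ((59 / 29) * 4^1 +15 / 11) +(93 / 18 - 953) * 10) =-275294266514405 / 26303657541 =-10466.01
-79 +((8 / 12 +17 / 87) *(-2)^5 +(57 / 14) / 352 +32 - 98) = -172.57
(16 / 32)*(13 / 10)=13 / 20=0.65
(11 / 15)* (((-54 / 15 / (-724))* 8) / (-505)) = -132 / 2285125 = -0.00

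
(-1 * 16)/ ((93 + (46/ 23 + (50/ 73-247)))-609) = 1168/ 55503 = 0.02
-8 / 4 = -2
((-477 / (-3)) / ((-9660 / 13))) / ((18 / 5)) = -689 / 11592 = -0.06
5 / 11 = 0.45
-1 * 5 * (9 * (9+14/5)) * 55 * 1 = -29205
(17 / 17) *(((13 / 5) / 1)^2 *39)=6591 / 25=263.64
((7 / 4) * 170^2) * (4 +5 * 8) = 2225300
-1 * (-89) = 89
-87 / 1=-87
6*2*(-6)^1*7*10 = -5040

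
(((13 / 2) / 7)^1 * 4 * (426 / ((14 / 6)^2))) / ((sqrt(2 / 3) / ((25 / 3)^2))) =3461250 * sqrt(6) / 343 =24718.07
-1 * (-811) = 811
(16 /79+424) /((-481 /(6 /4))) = -50268 /37999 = -1.32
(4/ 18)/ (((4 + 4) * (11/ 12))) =1/ 33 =0.03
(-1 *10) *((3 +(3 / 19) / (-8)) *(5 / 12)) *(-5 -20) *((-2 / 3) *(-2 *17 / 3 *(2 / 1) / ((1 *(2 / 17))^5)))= 2277983074375 / 10944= 208149038.23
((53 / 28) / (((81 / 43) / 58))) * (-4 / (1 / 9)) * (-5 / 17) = 660910 / 1071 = 617.10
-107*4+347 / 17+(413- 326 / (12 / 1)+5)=-1709 / 102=-16.75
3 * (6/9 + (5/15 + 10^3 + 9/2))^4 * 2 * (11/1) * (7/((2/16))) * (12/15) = 15111941148280284/5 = 3022388229656056.80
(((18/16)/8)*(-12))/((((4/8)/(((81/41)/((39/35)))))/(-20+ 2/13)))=3291435/27716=118.76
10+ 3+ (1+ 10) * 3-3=43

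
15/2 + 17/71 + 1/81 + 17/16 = 811055/92016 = 8.81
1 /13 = 0.08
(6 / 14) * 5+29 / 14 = 59 / 14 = 4.21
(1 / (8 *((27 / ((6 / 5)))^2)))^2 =1 / 16402500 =0.00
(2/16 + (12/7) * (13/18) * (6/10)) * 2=243/140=1.74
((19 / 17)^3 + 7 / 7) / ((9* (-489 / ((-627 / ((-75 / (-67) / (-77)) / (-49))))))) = 23035327084 / 20020475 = 1150.59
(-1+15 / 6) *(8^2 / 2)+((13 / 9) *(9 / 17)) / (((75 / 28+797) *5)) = 48.00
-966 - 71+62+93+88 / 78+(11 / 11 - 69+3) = -36889 / 39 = -945.87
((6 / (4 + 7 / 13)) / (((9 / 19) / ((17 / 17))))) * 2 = 988 / 177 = 5.58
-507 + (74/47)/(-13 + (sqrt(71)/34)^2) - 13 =-520.12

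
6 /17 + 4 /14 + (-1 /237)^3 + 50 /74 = 1.31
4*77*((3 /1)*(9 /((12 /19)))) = 13167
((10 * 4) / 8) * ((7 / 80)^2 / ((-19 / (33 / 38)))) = -0.00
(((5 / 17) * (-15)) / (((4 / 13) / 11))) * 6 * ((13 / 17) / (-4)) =418275 / 2312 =180.91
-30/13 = -2.31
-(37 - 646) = 609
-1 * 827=-827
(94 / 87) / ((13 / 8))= 752 / 1131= 0.66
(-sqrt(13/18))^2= 0.72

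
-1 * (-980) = 980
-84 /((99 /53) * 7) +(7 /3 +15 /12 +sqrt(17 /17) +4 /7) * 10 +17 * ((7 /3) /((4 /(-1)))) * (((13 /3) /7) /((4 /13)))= 279107 /11088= 25.17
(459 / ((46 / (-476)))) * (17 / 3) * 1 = -26914.70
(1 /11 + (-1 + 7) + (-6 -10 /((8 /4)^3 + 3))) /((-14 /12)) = 54 /77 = 0.70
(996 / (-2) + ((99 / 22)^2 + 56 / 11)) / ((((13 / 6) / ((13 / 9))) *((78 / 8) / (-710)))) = 29531740 / 1287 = 22946.18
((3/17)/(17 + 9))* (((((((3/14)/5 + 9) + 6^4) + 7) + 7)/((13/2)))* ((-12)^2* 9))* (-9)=-1615458168/100555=-16065.42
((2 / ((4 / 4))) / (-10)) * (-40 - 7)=47 / 5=9.40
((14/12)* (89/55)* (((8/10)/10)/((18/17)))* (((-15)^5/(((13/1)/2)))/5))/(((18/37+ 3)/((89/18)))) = -4726.54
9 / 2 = 4.50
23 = 23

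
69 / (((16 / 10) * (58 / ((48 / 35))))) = 207 / 203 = 1.02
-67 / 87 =-0.77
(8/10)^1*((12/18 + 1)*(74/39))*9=296/13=22.77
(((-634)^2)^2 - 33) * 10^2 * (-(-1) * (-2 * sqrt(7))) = -32313725180600 * sqrt(7) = -85494080761953.32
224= 224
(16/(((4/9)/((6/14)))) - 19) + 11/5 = -48/35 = -1.37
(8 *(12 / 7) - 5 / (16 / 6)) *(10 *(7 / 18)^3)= 54145 / 7776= 6.96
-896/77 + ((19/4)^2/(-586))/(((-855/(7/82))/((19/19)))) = -4428470857/380571840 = -11.64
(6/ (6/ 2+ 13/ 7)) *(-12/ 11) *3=-4.04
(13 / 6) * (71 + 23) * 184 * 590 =22110053.33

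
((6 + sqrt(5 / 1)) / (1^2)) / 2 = sqrt(5) / 2 + 3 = 4.12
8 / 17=0.47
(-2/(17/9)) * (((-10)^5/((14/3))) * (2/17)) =5400000/2023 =2669.30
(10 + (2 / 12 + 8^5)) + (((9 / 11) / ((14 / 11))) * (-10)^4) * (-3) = 566683 / 42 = 13492.45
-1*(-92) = 92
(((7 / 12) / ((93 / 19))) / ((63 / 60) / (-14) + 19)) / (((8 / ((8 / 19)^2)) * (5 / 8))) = 896 / 4012857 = 0.00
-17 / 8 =-2.12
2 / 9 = 0.22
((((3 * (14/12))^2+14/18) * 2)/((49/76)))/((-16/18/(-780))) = 248235/7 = 35462.14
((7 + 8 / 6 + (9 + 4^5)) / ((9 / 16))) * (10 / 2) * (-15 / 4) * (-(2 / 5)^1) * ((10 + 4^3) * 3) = 9247040 / 3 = 3082346.67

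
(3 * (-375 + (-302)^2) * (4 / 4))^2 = 74249165169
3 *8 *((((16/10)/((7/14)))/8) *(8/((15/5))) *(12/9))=512/15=34.13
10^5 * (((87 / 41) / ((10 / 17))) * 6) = 88740000 / 41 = 2164390.24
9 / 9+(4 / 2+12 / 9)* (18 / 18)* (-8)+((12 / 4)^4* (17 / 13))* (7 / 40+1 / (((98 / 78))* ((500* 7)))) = -95057507 / 13377000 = -7.11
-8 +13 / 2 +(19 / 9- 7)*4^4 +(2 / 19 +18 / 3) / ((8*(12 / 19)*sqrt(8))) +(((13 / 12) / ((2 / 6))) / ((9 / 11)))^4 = -1003.67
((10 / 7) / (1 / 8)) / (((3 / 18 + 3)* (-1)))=-480 / 133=-3.61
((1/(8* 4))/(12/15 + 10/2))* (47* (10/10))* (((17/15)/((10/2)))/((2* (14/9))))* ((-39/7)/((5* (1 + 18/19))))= -1776177/168246400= -0.01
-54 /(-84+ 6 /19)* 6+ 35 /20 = 5959 /1060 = 5.62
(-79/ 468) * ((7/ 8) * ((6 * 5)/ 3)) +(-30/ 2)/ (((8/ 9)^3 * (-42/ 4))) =116785/ 209664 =0.56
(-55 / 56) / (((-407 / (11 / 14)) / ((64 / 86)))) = 110 / 77959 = 0.00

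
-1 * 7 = -7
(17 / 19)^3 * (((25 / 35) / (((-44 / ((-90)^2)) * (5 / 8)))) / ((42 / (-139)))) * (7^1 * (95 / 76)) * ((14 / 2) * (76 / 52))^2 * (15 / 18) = 26889463125 / 70642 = 380644.14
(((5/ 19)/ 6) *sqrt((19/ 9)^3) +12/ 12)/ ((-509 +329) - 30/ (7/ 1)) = -7/ 1290 - 7 *sqrt(19)/ 41796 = -0.01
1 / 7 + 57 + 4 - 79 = -125 / 7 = -17.86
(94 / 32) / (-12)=-47 / 192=-0.24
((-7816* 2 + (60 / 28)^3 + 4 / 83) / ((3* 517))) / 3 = -148248637 / 44155419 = -3.36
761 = 761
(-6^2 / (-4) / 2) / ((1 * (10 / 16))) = 36 / 5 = 7.20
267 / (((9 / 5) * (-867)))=-0.17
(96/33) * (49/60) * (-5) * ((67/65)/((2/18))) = -78792/715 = -110.20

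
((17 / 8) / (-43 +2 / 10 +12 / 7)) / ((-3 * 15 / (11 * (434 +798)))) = 100793 / 6471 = 15.58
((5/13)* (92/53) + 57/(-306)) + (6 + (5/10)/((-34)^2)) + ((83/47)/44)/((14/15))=28211341283/4323713394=6.52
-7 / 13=-0.54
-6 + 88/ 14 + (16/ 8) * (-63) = -880/ 7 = -125.71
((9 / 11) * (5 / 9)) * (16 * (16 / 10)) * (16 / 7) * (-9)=-239.38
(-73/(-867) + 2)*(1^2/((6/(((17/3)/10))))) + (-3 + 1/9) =-2.69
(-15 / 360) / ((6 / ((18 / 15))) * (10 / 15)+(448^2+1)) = -0.00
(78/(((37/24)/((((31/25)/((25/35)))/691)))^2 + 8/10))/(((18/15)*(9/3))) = 2938353600/51068193571181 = 0.00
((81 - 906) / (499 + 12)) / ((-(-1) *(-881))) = 0.00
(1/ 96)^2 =1/ 9216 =0.00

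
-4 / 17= -0.24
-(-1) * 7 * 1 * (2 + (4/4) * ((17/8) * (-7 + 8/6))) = -1687/24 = -70.29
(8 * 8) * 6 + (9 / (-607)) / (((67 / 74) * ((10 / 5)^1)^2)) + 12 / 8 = 15677733 / 40669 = 385.50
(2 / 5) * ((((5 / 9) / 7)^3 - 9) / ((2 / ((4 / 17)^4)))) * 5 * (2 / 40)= -144019072 / 104420877435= -0.00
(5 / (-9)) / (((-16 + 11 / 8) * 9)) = 40 / 9477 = 0.00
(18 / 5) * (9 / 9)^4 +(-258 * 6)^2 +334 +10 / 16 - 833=95832369 / 40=2395809.22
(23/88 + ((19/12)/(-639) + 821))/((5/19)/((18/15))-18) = -2632318691/56991132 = -46.19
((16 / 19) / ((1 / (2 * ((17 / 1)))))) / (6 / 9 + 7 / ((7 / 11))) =1632 / 665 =2.45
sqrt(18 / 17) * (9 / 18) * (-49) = -147 * sqrt(34) / 34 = -25.21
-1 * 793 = -793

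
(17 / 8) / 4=17 / 32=0.53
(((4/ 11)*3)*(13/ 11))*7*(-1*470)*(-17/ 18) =1454180/ 363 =4006.01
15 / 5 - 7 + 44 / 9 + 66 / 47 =970 / 423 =2.29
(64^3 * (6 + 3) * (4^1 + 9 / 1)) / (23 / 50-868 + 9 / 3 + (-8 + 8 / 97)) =-49584537600 / 1410473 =-35154.55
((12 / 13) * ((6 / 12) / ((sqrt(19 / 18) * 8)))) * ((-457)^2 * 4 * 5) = 9398205 * sqrt(38) / 247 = 234552.33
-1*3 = -3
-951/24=-317/8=-39.62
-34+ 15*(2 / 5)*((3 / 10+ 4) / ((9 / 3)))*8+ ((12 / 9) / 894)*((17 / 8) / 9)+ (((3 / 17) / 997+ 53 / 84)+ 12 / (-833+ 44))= 133374254452013 / 3765903225210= 35.42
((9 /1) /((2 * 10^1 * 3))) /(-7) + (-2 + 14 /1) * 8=13437 /140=95.98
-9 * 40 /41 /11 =-360 /451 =-0.80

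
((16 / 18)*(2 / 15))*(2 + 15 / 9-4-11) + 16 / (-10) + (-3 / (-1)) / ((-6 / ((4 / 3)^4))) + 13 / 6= -1909 / 810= -2.36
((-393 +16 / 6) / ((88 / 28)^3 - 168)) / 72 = 401653 / 10146816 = 0.04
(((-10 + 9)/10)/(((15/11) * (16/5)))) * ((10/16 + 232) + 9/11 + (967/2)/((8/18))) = -29069/960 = -30.28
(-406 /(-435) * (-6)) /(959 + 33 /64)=-1792 /307045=-0.01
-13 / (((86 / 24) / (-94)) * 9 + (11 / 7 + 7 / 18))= -8.04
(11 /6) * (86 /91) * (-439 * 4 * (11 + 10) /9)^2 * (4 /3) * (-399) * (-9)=5431500654272 /39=139269247545.44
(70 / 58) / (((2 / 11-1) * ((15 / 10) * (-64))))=385 / 25056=0.02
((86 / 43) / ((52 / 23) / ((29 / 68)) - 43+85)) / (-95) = -667 / 1498625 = -0.00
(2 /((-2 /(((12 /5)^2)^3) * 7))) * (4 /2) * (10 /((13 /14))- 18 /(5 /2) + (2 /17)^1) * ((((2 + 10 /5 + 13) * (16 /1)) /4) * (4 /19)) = -55610966016 /19296875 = -2881.86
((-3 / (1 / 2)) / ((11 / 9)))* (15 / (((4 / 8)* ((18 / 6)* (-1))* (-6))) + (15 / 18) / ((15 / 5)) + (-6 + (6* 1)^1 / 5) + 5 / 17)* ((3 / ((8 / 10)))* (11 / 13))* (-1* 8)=-70542 / 221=-319.19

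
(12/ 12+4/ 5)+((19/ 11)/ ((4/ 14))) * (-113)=-74947/ 110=-681.34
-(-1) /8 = 1 /8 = 0.12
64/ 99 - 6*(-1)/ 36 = 161/ 198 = 0.81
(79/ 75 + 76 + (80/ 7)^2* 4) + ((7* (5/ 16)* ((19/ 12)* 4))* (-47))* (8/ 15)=5561551/ 22050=252.22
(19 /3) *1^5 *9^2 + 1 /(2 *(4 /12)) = 1029 /2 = 514.50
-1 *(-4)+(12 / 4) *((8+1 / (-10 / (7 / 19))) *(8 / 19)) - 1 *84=-126244 / 1805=-69.94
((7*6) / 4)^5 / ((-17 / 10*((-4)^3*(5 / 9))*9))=234.61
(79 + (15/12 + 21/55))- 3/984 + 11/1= 1652983/18040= 91.63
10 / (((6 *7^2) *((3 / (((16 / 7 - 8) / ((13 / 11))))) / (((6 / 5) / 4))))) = -0.02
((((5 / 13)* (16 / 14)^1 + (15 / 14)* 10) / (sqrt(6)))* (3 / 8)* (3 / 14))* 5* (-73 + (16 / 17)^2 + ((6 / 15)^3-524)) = -1873311231* sqrt(6) / 4207840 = -1090.50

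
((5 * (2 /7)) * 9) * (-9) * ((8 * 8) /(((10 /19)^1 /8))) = -112566.86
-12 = -12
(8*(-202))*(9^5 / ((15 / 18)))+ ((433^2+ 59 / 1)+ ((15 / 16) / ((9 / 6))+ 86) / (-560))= -73164974691 / 640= -114320272.95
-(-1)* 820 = 820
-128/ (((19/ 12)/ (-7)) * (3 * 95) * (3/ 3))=3584/ 1805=1.99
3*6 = 18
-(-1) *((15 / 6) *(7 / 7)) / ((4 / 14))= 35 / 4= 8.75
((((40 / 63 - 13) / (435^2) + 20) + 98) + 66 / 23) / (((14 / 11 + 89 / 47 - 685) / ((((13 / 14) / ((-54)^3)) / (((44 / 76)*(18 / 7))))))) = 29594777784619 / 42145994374773609600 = 0.00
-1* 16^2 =-256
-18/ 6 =-3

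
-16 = -16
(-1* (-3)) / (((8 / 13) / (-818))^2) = 84811467 / 16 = 5300716.69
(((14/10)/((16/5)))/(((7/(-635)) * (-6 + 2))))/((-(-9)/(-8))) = -635/72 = -8.82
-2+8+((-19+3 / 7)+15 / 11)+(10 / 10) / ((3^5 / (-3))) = -69980 / 6237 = -11.22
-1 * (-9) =9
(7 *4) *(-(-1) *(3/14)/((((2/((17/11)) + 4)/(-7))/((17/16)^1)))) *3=-2023/80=-25.29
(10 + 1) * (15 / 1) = 165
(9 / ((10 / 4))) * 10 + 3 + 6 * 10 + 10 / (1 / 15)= 249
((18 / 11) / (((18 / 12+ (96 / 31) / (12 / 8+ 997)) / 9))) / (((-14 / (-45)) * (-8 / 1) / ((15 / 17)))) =-3.47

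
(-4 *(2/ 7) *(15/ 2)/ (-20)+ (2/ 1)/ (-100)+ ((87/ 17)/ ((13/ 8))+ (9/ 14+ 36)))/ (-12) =-388691/ 116025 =-3.35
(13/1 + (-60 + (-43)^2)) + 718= 2520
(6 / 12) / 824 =0.00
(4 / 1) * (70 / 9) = 280 / 9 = 31.11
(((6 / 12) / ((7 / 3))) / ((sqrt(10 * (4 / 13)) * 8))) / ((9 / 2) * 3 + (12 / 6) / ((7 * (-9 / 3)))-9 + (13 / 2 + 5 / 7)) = 9 * sqrt(130) / 78080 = 0.00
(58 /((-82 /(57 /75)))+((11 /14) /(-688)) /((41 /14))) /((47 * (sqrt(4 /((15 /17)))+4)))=-1138089 /285041840+379363 * sqrt(255) /2850418400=-0.00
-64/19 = -3.37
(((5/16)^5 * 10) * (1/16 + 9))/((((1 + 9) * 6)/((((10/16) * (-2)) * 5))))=-11328125/402653184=-0.03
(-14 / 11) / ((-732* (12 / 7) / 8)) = 0.01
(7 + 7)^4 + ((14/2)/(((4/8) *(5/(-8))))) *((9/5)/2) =959896/25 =38395.84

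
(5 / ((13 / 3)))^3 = 3375 / 2197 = 1.54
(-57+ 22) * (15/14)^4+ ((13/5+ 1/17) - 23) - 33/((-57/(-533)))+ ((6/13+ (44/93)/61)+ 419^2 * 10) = 1147303030919564153/653646236880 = 1755235.43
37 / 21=1.76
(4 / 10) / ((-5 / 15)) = -6 / 5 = -1.20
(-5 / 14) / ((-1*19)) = 5 / 266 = 0.02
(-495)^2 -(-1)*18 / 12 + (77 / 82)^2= 1647564115 / 6724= 245027.38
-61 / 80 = -0.76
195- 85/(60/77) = 1031/12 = 85.92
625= 625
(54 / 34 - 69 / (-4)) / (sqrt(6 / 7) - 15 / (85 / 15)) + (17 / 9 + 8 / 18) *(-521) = -1226.61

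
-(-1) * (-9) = -9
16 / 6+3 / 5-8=-71 / 15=-4.73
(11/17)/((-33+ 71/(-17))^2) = 187/399424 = 0.00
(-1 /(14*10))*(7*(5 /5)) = -1 /20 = -0.05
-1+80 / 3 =77 / 3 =25.67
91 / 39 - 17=-44 / 3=-14.67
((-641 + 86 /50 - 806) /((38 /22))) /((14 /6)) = -358.60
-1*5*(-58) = 290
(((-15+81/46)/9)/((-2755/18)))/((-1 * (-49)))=3/15295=0.00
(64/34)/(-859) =-32/14603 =-0.00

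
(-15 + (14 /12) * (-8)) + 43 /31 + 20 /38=-39616 /1767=-22.42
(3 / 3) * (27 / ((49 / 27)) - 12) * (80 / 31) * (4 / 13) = 45120 / 19747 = 2.28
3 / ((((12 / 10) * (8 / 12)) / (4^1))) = 15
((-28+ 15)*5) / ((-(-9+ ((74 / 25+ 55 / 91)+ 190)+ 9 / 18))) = 0.35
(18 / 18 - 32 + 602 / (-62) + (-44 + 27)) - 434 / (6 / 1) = -12094 / 93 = -130.04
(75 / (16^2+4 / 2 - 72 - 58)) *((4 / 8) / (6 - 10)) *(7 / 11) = -525 / 11264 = -0.05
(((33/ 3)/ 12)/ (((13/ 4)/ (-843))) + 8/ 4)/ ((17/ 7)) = -21455/ 221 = -97.08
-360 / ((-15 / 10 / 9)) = 2160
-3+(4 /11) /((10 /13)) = -139 /55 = -2.53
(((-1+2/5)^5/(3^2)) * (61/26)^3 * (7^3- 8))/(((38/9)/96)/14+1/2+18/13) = -310420123524/15677179375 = -19.80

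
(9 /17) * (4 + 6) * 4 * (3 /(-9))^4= 40 /153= 0.26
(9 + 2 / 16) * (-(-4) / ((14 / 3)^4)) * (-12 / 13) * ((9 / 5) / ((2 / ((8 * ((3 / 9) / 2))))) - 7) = 514431 / 1248520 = 0.41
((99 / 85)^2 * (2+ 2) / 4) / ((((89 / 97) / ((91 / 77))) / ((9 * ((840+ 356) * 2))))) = 24187805928 / 643025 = 37615.65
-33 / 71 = -0.46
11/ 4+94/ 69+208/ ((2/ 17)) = 489103/ 276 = 1772.11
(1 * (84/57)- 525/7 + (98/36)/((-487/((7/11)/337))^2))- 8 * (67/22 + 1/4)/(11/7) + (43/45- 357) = -2487553489052887451/5573130401172510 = -446.35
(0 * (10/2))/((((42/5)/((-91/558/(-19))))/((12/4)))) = 0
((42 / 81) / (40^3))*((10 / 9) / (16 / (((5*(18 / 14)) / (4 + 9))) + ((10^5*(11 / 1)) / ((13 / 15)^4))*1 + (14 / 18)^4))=5398029 / 1169189821251628160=0.00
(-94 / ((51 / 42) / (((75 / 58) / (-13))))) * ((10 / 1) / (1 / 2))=987000 / 6409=154.00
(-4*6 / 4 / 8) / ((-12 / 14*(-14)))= -0.06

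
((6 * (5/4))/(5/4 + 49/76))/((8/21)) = 10.39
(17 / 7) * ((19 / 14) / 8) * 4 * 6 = 969 / 98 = 9.89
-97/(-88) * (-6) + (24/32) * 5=-63/22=-2.86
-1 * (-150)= 150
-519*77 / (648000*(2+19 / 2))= -13321 / 2484000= -0.01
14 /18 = 7 /9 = 0.78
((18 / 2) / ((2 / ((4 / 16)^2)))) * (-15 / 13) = -135 / 416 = -0.32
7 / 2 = 3.50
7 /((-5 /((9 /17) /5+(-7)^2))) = -29218 /425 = -68.75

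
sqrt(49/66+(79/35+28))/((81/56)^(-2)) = 2187*sqrt(165416790)/2414720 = 11.65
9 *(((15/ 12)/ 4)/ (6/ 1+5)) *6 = 135/ 88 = 1.53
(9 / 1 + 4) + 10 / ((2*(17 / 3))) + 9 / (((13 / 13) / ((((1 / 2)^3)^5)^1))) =13.88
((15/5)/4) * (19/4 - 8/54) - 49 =-6559/144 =-45.55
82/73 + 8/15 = 1814/1095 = 1.66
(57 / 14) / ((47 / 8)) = 228 / 329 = 0.69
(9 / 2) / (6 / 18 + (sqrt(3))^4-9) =27 / 2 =13.50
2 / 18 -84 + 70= -125 / 9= -13.89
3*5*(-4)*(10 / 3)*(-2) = 400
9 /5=1.80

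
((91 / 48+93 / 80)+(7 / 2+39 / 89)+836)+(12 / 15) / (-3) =1800071 / 2136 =842.73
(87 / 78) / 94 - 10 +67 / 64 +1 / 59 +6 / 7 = -130284363 / 16149952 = -8.07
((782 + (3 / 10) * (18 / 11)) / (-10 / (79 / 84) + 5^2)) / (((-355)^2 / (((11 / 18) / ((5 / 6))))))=3399923 / 10727878125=0.00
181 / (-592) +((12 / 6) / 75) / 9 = -120991 / 399600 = -0.30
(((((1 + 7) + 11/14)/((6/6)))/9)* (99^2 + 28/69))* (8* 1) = 110912708/1449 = 76544.31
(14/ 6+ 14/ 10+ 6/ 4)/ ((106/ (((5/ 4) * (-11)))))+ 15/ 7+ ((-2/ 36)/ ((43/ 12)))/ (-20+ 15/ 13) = 13086301/ 8933680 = 1.46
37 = 37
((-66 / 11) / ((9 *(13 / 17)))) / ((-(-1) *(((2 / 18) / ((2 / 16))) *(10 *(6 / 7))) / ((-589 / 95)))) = 3689 / 5200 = 0.71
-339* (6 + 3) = -3051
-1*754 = -754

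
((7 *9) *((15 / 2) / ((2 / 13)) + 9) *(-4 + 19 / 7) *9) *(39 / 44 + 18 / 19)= -23468697 / 304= -77199.66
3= 3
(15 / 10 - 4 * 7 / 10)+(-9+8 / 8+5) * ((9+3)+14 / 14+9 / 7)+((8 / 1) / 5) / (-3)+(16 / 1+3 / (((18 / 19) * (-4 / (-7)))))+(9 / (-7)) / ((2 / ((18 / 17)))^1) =-68057 / 2856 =-23.83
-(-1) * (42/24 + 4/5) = 51/20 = 2.55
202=202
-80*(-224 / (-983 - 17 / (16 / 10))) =-143360 / 7949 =-18.03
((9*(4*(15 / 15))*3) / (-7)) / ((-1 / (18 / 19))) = 1944 / 133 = 14.62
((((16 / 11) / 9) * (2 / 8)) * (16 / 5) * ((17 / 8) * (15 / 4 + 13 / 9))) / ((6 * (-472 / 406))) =-58667 / 286740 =-0.20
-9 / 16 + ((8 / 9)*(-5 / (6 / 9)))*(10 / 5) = -667 / 48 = -13.90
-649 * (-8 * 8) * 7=290752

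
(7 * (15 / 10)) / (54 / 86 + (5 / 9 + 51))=1161 / 5770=0.20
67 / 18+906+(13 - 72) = 15313 / 18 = 850.72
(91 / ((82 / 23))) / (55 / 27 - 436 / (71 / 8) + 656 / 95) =-381166695 / 600091826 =-0.64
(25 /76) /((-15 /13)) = -65 /228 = -0.29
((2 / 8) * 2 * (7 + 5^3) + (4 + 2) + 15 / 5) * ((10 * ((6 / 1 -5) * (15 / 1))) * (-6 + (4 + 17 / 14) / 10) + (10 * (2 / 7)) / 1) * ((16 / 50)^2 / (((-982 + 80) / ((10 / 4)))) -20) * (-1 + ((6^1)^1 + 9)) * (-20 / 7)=-155123651280 / 3157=-49136411.56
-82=-82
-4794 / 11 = -435.82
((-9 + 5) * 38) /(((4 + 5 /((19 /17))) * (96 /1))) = -361 /1932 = -0.19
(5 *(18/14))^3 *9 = 820125/343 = 2391.03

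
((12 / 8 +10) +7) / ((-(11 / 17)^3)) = -181781 / 2662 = -68.29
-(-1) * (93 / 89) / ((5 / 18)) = 1674 / 445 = 3.76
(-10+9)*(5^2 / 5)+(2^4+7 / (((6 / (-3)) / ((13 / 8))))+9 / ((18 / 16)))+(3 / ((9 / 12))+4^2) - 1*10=373 / 16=23.31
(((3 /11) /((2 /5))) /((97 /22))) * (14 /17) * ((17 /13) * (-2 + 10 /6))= -0.06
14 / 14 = 1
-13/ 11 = -1.18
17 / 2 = 8.50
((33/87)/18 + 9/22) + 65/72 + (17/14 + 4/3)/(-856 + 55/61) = 3717792583/2795412312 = 1.33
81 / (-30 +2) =-81 / 28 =-2.89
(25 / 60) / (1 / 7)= 35 / 12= 2.92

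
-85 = -85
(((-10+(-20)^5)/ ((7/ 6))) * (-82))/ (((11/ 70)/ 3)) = 4293831600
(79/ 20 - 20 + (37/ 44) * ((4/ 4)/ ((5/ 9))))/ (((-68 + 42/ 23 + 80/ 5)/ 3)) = 110331/ 126940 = 0.87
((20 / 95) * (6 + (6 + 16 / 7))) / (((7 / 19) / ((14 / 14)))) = 400 / 49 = 8.16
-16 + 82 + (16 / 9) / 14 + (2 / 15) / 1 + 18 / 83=1738046 / 26145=66.48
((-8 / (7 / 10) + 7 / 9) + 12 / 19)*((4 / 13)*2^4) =-767552 / 15561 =-49.33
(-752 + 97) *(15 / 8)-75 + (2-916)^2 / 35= 6318293 / 280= 22565.33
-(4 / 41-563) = 23079 / 41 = 562.90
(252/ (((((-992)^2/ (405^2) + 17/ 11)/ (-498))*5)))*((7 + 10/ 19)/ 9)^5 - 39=-1399.52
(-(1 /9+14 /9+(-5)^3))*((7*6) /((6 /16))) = 41440 /3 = 13813.33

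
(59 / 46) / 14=59 / 644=0.09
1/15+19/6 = 97/30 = 3.23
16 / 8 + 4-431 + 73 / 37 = -15652 / 37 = -423.03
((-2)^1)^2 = 4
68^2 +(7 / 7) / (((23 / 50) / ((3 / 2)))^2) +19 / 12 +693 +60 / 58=981256583 / 184092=5330.25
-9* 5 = -45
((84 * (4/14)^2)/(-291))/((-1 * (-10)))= -8/3395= -0.00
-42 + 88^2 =7702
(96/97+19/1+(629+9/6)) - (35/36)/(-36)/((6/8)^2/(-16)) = 91887515/141426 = 649.72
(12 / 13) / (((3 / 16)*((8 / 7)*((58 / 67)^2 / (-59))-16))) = -7415828 / 24123307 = -0.31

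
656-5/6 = 3931/6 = 655.17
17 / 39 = 0.44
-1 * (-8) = 8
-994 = -994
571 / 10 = 57.10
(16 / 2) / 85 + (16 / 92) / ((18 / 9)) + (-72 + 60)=-23106 / 1955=-11.82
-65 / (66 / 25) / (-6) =1625 / 396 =4.10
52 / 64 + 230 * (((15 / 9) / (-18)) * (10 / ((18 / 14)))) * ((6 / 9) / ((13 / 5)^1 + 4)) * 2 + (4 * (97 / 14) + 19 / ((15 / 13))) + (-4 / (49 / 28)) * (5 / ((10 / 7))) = 47572831 / 13471920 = 3.53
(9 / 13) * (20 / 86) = 90 / 559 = 0.16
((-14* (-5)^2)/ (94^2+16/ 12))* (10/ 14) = -375/ 13256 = -0.03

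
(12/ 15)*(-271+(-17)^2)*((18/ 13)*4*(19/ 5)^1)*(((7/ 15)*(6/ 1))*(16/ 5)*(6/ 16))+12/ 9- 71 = 23122867/ 24375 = 948.63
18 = 18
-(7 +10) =-17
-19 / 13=-1.46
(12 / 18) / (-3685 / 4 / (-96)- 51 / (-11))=2816 / 60119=0.05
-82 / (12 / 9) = -123 / 2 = -61.50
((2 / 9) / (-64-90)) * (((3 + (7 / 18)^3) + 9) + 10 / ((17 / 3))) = -1370519 / 68706792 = -0.02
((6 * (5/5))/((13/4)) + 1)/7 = 37/91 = 0.41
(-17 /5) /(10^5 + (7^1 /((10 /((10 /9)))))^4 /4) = -446148 /13122012005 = -0.00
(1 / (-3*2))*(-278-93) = 371 / 6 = 61.83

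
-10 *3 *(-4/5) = 24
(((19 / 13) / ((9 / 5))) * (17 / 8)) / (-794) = -1615 / 743184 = -0.00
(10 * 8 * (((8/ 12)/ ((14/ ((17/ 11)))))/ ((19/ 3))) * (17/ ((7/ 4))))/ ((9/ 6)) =184960/ 30723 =6.02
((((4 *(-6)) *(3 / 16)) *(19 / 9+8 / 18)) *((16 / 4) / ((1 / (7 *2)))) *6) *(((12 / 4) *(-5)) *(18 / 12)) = 86940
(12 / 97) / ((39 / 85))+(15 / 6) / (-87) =52855 / 219414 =0.24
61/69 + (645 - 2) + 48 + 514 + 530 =119776/69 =1735.88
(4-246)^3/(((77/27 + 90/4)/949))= -726283320048/1369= -530521051.90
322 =322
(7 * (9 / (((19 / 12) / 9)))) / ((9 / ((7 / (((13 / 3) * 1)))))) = 15876 / 247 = 64.28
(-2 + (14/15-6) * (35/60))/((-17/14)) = 3122/765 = 4.08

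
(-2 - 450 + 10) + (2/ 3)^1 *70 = -1186/ 3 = -395.33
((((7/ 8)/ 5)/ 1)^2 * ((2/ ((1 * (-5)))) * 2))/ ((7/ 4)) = -7/ 500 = -0.01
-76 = -76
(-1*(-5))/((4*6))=0.21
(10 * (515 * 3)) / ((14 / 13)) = 100425 / 7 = 14346.43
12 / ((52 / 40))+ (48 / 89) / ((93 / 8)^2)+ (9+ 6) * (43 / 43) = 80838217 / 3335631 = 24.23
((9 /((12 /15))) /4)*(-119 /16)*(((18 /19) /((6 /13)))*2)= -208845 /2432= -85.87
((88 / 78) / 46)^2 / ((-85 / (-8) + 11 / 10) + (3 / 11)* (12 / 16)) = 212960 / 4223392641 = 0.00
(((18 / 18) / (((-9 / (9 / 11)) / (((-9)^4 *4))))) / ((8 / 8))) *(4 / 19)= -104976 / 209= -502.28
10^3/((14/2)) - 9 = 937/7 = 133.86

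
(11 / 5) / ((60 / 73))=803 / 300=2.68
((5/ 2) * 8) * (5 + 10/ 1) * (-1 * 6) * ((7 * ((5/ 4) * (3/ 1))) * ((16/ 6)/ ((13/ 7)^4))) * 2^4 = -4840416000/ 28561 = -169476.42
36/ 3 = 12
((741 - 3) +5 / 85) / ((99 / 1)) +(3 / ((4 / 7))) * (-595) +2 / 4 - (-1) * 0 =-20975531 / 6732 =-3115.79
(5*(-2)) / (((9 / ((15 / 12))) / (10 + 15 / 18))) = -1625 / 108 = -15.05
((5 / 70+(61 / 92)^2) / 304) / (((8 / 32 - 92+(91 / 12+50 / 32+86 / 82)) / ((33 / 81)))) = -413813 / 49275791376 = -0.00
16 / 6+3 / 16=137 / 48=2.85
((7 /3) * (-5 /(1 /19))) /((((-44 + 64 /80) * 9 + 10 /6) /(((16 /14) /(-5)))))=-0.13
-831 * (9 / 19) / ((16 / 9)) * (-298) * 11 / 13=110322729 / 1976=55831.34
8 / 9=0.89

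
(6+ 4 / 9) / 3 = 58 / 27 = 2.15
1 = 1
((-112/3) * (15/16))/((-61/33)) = 1155/61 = 18.93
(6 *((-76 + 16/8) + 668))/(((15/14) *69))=5544/115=48.21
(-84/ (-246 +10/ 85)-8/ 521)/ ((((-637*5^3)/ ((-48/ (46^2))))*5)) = 2131644/ 114664540615625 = 0.00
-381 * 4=-1524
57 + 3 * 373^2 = 417444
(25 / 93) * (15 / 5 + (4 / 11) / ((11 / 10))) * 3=325 / 121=2.69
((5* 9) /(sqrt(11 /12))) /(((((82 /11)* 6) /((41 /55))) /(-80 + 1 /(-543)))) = -43441* sqrt(33) /3982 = -62.67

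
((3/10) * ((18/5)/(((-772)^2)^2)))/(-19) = -27/168718540921600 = -0.00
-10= -10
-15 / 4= -3.75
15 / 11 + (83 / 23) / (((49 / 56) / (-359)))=-2619721 / 1771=-1479.23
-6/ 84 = -1/ 14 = -0.07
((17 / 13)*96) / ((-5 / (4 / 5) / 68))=-443904 / 325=-1365.86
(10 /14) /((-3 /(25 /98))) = -125 /2058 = -0.06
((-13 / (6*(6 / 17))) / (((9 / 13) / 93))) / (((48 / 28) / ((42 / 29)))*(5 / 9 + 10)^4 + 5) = -0.06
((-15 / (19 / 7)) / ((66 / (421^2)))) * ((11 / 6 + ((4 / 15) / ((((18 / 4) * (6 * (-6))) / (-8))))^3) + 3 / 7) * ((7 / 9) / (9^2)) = -70468309729928453 / 218621381942700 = -322.33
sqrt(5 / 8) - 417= -417+sqrt(10) / 4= -416.21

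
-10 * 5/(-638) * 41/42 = 1025/13398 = 0.08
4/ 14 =2/ 7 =0.29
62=62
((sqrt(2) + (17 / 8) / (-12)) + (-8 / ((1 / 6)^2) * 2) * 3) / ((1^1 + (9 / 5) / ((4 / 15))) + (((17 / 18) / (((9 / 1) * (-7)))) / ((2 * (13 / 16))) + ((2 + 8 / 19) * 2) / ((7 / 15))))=-95.31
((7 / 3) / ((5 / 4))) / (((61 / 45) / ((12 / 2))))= 504 / 61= 8.26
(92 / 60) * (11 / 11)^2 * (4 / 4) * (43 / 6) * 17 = 16813 / 90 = 186.81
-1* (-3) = 3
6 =6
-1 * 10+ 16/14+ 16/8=-48/7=-6.86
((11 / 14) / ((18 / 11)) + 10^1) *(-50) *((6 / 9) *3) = -66025 / 63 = -1048.02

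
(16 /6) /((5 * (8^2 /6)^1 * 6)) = 1 /120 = 0.01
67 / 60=1.12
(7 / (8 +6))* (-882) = -441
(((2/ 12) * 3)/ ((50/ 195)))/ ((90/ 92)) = 1.99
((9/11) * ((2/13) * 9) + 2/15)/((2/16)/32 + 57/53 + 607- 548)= 5264384/249787395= 0.02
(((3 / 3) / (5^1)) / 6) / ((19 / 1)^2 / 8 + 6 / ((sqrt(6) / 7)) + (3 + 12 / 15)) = 7828 / 10078347-1120 * sqrt(6) / 10078347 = 0.00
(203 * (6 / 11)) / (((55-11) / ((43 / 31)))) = 26187 / 7502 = 3.49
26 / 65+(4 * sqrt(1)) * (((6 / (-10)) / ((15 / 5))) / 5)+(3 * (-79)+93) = -3594 / 25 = -143.76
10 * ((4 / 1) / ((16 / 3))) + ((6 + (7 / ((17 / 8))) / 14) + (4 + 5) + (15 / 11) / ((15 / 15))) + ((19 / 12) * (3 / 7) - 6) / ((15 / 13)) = 1530511 / 78540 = 19.49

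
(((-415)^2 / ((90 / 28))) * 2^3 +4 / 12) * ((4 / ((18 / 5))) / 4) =119069.23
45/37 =1.22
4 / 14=2 / 7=0.29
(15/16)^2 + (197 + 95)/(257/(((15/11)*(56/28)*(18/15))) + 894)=10568547/8962816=1.18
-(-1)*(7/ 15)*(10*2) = 28/ 3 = 9.33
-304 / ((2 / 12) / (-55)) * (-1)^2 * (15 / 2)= 752400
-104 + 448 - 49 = 295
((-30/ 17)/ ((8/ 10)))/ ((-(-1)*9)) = -25/ 102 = -0.25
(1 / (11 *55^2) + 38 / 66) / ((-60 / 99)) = -28739 / 30250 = -0.95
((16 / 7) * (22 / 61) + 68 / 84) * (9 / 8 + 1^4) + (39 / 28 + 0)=49855 / 10248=4.86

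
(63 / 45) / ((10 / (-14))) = -49 / 25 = -1.96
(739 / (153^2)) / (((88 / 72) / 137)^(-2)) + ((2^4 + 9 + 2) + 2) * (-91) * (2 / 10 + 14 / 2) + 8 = -3379621109620669 / 177942226005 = -18992.80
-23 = -23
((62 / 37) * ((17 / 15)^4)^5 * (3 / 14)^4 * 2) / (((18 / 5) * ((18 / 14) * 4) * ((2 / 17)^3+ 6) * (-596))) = -618994635926645237879331037103 / 474638671931234528012695312500000000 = -0.00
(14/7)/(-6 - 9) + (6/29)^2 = -1142/12615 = -0.09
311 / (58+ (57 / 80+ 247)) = 24880 / 24457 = 1.02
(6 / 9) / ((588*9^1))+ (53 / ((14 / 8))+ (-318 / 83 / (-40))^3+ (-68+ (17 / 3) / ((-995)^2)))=-27114760128163081009 / 718971236011224000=-37.71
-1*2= -2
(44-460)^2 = 173056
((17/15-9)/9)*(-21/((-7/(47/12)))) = -2773/270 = -10.27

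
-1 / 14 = -0.07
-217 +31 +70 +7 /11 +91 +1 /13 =-3473 /143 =-24.29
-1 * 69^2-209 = -4970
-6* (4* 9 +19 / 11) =-2490 / 11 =-226.36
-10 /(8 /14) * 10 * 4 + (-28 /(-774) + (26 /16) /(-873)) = -23356455 /33368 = -699.97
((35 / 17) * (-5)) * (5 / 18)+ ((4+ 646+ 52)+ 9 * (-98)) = -182.86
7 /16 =0.44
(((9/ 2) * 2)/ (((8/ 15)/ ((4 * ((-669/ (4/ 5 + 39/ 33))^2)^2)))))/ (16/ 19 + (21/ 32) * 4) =18806266660396182412500/ 74390350847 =252805188391.64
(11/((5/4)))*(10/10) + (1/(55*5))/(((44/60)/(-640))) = 3404/605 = 5.63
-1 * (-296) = 296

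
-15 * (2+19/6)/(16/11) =-1705/32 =-53.28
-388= -388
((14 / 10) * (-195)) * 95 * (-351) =9103185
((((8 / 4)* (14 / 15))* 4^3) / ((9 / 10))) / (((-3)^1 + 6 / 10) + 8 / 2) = 2240 / 27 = 82.96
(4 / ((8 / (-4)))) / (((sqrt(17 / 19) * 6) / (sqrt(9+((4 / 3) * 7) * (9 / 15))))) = -sqrt(117895) / 255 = -1.35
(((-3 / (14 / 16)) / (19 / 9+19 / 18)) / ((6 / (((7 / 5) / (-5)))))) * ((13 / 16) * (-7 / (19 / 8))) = -1092 / 9025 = -0.12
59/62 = 0.95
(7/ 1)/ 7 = 1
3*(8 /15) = 8 /5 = 1.60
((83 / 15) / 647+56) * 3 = 543563 / 3235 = 168.03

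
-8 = -8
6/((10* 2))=0.30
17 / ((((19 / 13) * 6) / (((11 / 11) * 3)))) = 221 / 38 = 5.82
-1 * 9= -9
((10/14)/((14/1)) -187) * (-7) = 18321/14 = 1308.64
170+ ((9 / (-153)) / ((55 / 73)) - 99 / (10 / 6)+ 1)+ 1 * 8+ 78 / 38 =2159772 / 17765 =121.57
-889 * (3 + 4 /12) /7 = -1270 /3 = -423.33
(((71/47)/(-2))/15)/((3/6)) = -71/705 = -0.10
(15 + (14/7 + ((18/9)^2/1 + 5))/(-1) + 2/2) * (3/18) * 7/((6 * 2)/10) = 175/36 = 4.86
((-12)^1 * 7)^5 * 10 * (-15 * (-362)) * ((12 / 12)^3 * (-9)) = 2043801762508800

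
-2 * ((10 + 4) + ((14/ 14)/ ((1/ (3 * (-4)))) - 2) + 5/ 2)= -5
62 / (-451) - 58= -26220 / 451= -58.14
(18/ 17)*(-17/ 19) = -18/ 19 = -0.95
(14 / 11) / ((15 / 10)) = 28 / 33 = 0.85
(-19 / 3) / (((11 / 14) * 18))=-133 / 297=-0.45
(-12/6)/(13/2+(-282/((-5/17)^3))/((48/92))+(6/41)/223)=-2285750/24286451077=-0.00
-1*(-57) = 57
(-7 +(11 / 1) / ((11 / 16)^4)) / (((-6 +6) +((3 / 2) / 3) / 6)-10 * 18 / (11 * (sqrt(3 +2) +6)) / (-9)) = 161910720 * sqrt(5) / 11256751 +1201512468 / 11256751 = 138.90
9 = 9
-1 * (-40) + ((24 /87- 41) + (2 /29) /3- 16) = -1453 /87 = -16.70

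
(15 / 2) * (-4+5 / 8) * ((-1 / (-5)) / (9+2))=-81 / 176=-0.46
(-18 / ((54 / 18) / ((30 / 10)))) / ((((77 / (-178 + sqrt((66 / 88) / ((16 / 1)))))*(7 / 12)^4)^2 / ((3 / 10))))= -367836125709312 / 170897525645 + 516623007744*sqrt(3) / 170897525645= -2147.14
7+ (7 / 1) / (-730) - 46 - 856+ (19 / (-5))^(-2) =-894.94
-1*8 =-8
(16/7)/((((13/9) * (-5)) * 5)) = -144/2275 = -0.06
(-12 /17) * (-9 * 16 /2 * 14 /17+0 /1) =12096 /289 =41.85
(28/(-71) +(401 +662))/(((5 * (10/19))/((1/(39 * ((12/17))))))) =4873747/332280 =14.67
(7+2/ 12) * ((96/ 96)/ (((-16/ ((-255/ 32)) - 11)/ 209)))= -763895/ 4586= -166.57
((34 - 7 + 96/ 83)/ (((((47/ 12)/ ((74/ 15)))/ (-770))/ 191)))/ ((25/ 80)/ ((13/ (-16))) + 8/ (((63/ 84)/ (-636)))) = 88171171088/ 114685499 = 768.81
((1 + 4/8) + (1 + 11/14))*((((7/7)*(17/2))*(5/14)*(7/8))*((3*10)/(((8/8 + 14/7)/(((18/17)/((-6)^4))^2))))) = 575/9870336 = 0.00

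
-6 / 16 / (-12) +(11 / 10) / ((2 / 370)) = 6513 / 32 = 203.53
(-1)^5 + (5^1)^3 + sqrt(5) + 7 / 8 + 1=sqrt(5) + 1007 / 8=128.11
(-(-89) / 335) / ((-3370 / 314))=-13973 / 564475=-0.02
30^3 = 27000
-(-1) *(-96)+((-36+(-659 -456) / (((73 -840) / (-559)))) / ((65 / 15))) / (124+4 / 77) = -238299601 / 2442128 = -97.58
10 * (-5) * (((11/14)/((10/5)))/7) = -2.81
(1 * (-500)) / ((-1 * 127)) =500 / 127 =3.94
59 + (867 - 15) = 911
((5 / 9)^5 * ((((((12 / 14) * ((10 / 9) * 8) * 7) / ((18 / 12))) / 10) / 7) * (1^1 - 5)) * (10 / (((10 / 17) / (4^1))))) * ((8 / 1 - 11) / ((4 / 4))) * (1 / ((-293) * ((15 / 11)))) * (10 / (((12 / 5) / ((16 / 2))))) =-5984000000 / 3269956473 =-1.83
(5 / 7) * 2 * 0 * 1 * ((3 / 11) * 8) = 0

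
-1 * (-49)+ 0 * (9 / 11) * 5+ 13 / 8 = 405 / 8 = 50.62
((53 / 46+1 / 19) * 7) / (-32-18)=-7371 / 43700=-0.17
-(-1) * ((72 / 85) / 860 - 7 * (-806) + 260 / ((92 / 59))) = 2441558689 / 420325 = 5808.74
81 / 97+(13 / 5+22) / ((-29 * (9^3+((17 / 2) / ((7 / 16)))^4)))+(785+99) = 4279312894609394 / 4836283232425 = 884.84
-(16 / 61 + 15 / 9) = -353 / 183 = -1.93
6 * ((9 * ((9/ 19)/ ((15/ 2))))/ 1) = 324/ 95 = 3.41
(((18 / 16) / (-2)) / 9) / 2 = -1 / 32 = -0.03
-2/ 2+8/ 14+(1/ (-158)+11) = 11685/ 1106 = 10.57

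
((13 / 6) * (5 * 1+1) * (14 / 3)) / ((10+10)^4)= 91 / 240000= 0.00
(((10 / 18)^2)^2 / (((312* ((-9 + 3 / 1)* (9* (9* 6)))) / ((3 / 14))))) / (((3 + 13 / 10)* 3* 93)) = -3125 / 167094284718816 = -0.00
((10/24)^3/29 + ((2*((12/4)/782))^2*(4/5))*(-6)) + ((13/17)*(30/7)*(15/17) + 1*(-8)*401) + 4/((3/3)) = -858347914849049/268141043520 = -3201.11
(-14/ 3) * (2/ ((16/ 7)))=-49/ 12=-4.08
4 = 4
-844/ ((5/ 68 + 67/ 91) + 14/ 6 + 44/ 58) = -454372464/ 2100529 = -216.31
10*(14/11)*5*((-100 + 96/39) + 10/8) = -876225/143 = -6127.45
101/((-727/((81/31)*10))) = -81810/22537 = -3.63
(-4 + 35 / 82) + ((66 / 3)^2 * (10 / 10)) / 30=12.56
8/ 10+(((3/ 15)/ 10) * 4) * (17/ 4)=57/ 50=1.14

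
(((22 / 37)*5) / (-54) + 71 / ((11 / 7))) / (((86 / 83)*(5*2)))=20579767 / 4725270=4.36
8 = 8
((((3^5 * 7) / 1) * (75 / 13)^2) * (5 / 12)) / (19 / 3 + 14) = 47840625 / 41236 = 1160.17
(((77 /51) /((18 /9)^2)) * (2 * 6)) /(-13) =-77 /221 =-0.35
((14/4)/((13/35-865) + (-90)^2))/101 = 245/51154076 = 0.00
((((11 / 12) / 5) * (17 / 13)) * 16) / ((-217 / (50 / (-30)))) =748 / 25389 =0.03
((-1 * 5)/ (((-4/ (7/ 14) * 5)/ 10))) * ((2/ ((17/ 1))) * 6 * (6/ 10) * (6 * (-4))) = -12.71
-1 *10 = -10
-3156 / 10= -1578 / 5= -315.60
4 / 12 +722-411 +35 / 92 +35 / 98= 602921 / 1932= 312.07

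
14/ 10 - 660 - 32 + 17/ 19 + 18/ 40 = -261917/ 380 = -689.26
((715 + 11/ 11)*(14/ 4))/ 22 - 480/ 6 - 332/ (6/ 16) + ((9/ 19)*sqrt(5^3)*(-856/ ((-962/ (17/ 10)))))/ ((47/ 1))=-28097/ 33 + 32742*sqrt(5)/ 429533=-851.25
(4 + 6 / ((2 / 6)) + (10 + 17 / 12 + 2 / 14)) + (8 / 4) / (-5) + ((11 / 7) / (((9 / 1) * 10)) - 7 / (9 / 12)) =30043 / 1260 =23.84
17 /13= 1.31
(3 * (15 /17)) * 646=1710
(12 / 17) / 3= 4 / 17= 0.24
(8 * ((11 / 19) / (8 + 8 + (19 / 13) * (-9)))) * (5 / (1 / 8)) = 45760 / 703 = 65.09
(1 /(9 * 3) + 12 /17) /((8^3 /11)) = 3751 /235008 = 0.02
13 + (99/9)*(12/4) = 46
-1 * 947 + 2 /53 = -50189 /53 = -946.96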